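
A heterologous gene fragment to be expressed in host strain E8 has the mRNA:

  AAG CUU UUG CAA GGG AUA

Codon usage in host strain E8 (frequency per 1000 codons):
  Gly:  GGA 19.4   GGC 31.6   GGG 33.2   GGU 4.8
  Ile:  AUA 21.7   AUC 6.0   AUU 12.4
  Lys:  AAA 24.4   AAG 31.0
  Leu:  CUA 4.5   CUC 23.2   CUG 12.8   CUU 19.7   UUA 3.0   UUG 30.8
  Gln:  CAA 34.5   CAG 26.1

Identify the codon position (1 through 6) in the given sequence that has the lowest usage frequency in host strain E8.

2

Codon 1 AAG (Lys): 31.0 per 1000.
Codon 2 CUU (Leu): 19.7 per 1000.
Codon 3 UUG (Leu): 30.8 per 1000.
Codon 4 CAA (Gln): 34.5 per 1000.
Codon 5 GGG (Gly): 33.2 per 1000.
Codon 6 AUA (Ile): 21.7 per 1000.
Lowest frequency is 19.7 at codon 2.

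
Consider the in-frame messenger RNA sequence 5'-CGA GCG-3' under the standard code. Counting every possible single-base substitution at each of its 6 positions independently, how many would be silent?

7

Codon 1 (CGA, Arg): 4 synonymous substitutions.
Codon 2 (GCG, Ala): 3 synonymous substitutions.
Total: 4 + 3 = 7.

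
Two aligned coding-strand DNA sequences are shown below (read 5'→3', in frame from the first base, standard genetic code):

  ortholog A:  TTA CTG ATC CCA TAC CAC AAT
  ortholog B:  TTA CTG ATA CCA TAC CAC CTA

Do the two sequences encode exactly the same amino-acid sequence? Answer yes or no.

no

Codon 1: TTA Leu / TTA Leu — identical.
Codon 2: CTG Leu / CTG Leu — identical.
Codon 3: ATC Ile / ATA Ile — synonymous.
Codon 4: CCA Pro / CCA Pro — identical.
Codon 5: TAC Tyr / TAC Tyr — identical.
Codon 6: CAC His / CAC His — identical.
Codon 7: AAT Asn / CTA Leu — nonsynonymous.
Nonsynonymous differences: 1 → different protein.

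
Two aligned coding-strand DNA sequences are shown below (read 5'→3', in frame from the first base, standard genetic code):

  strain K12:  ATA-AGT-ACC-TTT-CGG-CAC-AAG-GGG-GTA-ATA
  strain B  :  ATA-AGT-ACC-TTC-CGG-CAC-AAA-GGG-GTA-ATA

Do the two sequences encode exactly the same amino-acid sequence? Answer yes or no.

yes

Codon 1: ATA Ile / ATA Ile — identical.
Codon 2: AGT Ser / AGT Ser — identical.
Codon 3: ACC Thr / ACC Thr — identical.
Codon 4: TTT Phe / TTC Phe — synonymous.
Codon 5: CGG Arg / CGG Arg — identical.
Codon 6: CAC His / CAC His — identical.
Codon 7: AAG Lys / AAA Lys — synonymous.
Codon 8: GGG Gly / GGG Gly — identical.
Codon 9: GTA Val / GTA Val — identical.
Codon 10: ATA Ile / ATA Ile — identical.
Nonsynonymous differences: 0 → same protein.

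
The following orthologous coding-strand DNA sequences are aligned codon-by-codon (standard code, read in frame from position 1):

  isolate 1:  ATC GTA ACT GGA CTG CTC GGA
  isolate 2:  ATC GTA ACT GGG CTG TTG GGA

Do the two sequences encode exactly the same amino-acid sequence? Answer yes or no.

yes

Codon 1: ATC Ile / ATC Ile — identical.
Codon 2: GTA Val / GTA Val — identical.
Codon 3: ACT Thr / ACT Thr — identical.
Codon 4: GGA Gly / GGG Gly — synonymous.
Codon 5: CTG Leu / CTG Leu — identical.
Codon 6: CTC Leu / TTG Leu — synonymous.
Codon 7: GGA Gly / GGA Gly — identical.
Nonsynonymous differences: 0 → same protein.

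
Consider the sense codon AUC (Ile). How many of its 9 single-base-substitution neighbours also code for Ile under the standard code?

2

Position 1: none → 0 synonymous.
Position 2: none → 0 synonymous.
Position 3: AUU, AUA → 2 synonymous.
Total: 0 + 0 + 2 = 2.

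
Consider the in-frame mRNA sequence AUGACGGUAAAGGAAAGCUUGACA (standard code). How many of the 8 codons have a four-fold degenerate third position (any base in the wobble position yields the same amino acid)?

3

Codon 1 AUG (Met): third position 1-fold.
Codon 2 ACG (Thr): third position 4-fold.
Codon 3 GUA (Val): third position 4-fold.
Codon 4 AAG (Lys): third position 2-fold.
Codon 5 GAA (Glu): third position 2-fold.
Codon 6 AGC (Ser): third position 2-fold.
Codon 7 UUG (Leu): third position 2-fold.
Codon 8 ACA (Thr): third position 4-fold.
Four-fold degenerate third positions: 3.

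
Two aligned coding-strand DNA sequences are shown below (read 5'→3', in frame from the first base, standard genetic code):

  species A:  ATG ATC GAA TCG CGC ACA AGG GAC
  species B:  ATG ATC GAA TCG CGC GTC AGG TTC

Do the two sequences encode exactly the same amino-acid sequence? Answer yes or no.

Codon 1: ATG Met / ATG Met — identical.
Codon 2: ATC Ile / ATC Ile — identical.
Codon 3: GAA Glu / GAA Glu — identical.
Codon 4: TCG Ser / TCG Ser — identical.
Codon 5: CGC Arg / CGC Arg — identical.
Codon 6: ACA Thr / GTC Val — nonsynonymous.
Codon 7: AGG Arg / AGG Arg — identical.
Codon 8: GAC Asp / TTC Phe — nonsynonymous.
Nonsynonymous differences: 2 → different protein.

no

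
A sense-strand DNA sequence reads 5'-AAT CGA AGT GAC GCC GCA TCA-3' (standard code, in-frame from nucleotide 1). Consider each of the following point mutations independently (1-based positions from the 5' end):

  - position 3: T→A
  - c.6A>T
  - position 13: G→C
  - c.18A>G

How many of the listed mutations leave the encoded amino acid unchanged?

Codon 1: AAT (Asn) → AAA (Lys) — missense.
Codon 2: CGA (Arg) → CGT (Arg) — synonymous.
Codon 5: GCC (Ala) → CCC (Pro) — missense.
Codon 6: GCA (Ala) → GCG (Ala) — synonymous.
Synonymous: 2 of 4.

2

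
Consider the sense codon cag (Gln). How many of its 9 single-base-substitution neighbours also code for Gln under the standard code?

1

Position 1: none → 0 synonymous.
Position 2: none → 0 synonymous.
Position 3: CAA → 1 synonymous.
Total: 0 + 0 + 1 = 1.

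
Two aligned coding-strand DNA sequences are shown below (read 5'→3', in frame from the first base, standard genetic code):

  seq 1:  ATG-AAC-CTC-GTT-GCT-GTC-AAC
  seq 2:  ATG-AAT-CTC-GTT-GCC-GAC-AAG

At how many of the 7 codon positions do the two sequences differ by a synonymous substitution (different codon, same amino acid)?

Codon 1: ATG Met / ATG Met — identical.
Codon 2: AAC Asn / AAT Asn — synonymous.
Codon 3: CTC Leu / CTC Leu — identical.
Codon 4: GTT Val / GTT Val — identical.
Codon 5: GCT Ala / GCC Ala — synonymous.
Codon 6: GTC Val / GAC Asp — nonsynonymous.
Codon 7: AAC Asn / AAG Lys — nonsynonymous.
Synonymous differences: 2.

2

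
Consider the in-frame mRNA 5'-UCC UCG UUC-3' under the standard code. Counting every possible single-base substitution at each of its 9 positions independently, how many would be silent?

7

Codon 1 (UCC, Ser): 3 synonymous substitutions.
Codon 2 (UCG, Ser): 3 synonymous substitutions.
Codon 3 (UUC, Phe): 1 synonymous substitution.
Total: 3 + 3 + 1 = 7.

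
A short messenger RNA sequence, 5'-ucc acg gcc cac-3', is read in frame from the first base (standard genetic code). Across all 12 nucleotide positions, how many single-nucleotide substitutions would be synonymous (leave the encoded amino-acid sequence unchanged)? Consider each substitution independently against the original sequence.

Codon 1 (UCC, Ser): 3 synonymous substitutions.
Codon 2 (ACG, Thr): 3 synonymous substitutions.
Codon 3 (GCC, Ala): 3 synonymous substitutions.
Codon 4 (CAC, His): 1 synonymous substitution.
Total: 3 + 3 + 3 + 1 = 10.

10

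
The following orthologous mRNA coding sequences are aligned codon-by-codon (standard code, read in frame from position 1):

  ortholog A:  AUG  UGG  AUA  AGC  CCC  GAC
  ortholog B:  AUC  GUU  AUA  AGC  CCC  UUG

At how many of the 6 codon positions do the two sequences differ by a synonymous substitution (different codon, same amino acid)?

0

Codon 1: AUG Met / AUC Ile — nonsynonymous.
Codon 2: UGG Trp / GUU Val — nonsynonymous.
Codon 3: AUA Ile / AUA Ile — identical.
Codon 4: AGC Ser / AGC Ser — identical.
Codon 5: CCC Pro / CCC Pro — identical.
Codon 6: GAC Asp / UUG Leu — nonsynonymous.
Synonymous differences: 0.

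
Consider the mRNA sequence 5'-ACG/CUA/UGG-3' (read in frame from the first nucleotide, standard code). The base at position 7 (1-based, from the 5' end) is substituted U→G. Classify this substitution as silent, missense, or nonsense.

missense

Position 7 falls in codon 3: UGG → Trp.
After the substitution the codon is GGG → Gly.
Trp ≠ Gly, so this is a missense mutation.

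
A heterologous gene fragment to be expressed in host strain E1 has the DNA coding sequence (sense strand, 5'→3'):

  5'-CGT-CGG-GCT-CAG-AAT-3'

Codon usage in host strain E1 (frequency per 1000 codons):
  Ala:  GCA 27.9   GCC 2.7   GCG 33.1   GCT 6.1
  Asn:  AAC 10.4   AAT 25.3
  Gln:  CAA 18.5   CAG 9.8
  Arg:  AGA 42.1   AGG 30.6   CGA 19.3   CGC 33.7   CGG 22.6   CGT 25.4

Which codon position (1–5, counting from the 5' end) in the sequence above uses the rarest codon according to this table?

Codon 1 CGT (Arg): 25.4 per 1000.
Codon 2 CGG (Arg): 22.6 per 1000.
Codon 3 GCT (Ala): 6.1 per 1000.
Codon 4 CAG (Gln): 9.8 per 1000.
Codon 5 AAT (Asn): 25.3 per 1000.
Lowest frequency is 6.1 at codon 3.

3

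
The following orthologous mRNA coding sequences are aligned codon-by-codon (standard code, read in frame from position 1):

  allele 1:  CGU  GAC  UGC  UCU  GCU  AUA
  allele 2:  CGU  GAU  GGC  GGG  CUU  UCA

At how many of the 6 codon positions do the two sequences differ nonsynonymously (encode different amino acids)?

Codon 1: CGU Arg / CGU Arg — identical.
Codon 2: GAC Asp / GAU Asp — synonymous.
Codon 3: UGC Cys / GGC Gly — nonsynonymous.
Codon 4: UCU Ser / GGG Gly — nonsynonymous.
Codon 5: GCU Ala / CUU Leu — nonsynonymous.
Codon 6: AUA Ile / UCA Ser — nonsynonymous.
Nonsynonymous differences: 4.

4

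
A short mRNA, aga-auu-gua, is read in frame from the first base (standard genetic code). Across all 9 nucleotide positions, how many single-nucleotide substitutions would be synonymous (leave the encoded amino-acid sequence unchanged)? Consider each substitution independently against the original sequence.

Codon 1 (AGA, Arg): 2 synonymous substitutions.
Codon 2 (AUU, Ile): 2 synonymous substitutions.
Codon 3 (GUA, Val): 3 synonymous substitutions.
Total: 2 + 2 + 3 = 7.

7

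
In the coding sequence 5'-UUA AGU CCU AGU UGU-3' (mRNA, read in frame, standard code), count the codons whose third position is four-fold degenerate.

1

Codon 1 UUA (Leu): third position 2-fold.
Codon 2 AGU (Ser): third position 2-fold.
Codon 3 CCU (Pro): third position 4-fold.
Codon 4 AGU (Ser): third position 2-fold.
Codon 5 UGU (Cys): third position 2-fold.
Four-fold degenerate third positions: 1.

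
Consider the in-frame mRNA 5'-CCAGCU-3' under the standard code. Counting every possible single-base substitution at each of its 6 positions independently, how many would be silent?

6

Codon 1 (CCA, Pro): 3 synonymous substitutions.
Codon 2 (GCU, Ala): 3 synonymous substitutions.
Total: 3 + 3 = 6.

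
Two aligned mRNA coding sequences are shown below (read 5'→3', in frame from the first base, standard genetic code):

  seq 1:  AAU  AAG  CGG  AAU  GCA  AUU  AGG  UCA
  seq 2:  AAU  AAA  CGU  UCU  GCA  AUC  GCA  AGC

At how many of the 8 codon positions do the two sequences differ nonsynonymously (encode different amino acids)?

2

Codon 1: AAU Asn / AAU Asn — identical.
Codon 2: AAG Lys / AAA Lys — synonymous.
Codon 3: CGG Arg / CGU Arg — synonymous.
Codon 4: AAU Asn / UCU Ser — nonsynonymous.
Codon 5: GCA Ala / GCA Ala — identical.
Codon 6: AUU Ile / AUC Ile — synonymous.
Codon 7: AGG Arg / GCA Ala — nonsynonymous.
Codon 8: UCA Ser / AGC Ser — synonymous.
Nonsynonymous differences: 2.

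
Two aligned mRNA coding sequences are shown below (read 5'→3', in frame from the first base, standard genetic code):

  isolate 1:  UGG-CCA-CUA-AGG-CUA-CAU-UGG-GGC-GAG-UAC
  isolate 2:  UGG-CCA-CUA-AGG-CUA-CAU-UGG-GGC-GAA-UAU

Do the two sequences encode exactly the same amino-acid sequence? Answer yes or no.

yes

Codon 1: UGG Trp / UGG Trp — identical.
Codon 2: CCA Pro / CCA Pro — identical.
Codon 3: CUA Leu / CUA Leu — identical.
Codon 4: AGG Arg / AGG Arg — identical.
Codon 5: CUA Leu / CUA Leu — identical.
Codon 6: CAU His / CAU His — identical.
Codon 7: UGG Trp / UGG Trp — identical.
Codon 8: GGC Gly / GGC Gly — identical.
Codon 9: GAG Glu / GAA Glu — synonymous.
Codon 10: UAC Tyr / UAU Tyr — synonymous.
Nonsynonymous differences: 0 → same protein.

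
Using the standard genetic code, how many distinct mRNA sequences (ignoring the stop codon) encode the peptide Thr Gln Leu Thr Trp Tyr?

384

Thr: 4 codons.
Gln: 2 codons.
Leu: 6 codons.
Thr: 4 codons.
Trp: 1 codon.
Tyr: 2 codons.
4 × 2 × 6 × 4 × 1 × 2 = 384.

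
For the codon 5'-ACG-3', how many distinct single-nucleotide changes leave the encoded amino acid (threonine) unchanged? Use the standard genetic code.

3

Position 1: none → 0 synonymous.
Position 2: none → 0 synonymous.
Position 3: ACT, ACC, ACA → 3 synonymous.
Total: 0 + 0 + 3 = 3.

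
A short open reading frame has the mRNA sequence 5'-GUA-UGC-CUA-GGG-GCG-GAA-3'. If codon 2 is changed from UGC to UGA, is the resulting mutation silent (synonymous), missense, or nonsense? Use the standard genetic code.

nonsense

Position 6 falls in codon 2: UGC → Cys.
After the substitution the codon is UGA → Stop.
The new codon is a stop codon, so this is a nonsense mutation.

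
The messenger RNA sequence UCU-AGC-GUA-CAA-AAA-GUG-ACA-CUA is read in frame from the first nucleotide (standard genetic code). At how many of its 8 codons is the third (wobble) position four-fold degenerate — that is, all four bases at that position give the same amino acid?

Codon 1 UCU (Ser): third position 4-fold.
Codon 2 AGC (Ser): third position 2-fold.
Codon 3 GUA (Val): third position 4-fold.
Codon 4 CAA (Gln): third position 2-fold.
Codon 5 AAA (Lys): third position 2-fold.
Codon 6 GUG (Val): third position 4-fold.
Codon 7 ACA (Thr): third position 4-fold.
Codon 8 CUA (Leu): third position 4-fold.
Four-fold degenerate third positions: 5.

5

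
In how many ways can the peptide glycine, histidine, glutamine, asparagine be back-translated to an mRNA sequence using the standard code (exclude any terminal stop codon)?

32

Gly: 4 codons.
His: 2 codons.
Gln: 2 codons.
Asn: 2 codons.
4 × 2 × 2 × 2 = 32.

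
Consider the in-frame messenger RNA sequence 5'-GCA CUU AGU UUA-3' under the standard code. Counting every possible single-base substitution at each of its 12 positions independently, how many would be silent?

Codon 1 (GCA, Ala): 3 synonymous substitutions.
Codon 2 (CUU, Leu): 3 synonymous substitutions.
Codon 3 (AGU, Ser): 1 synonymous substitution.
Codon 4 (UUA, Leu): 2 synonymous substitutions.
Total: 3 + 3 + 1 + 2 = 9.

9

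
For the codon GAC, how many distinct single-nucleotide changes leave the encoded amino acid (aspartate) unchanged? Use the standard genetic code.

1

Position 1: none → 0 synonymous.
Position 2: none → 0 synonymous.
Position 3: GAU → 1 synonymous.
Total: 0 + 0 + 1 = 1.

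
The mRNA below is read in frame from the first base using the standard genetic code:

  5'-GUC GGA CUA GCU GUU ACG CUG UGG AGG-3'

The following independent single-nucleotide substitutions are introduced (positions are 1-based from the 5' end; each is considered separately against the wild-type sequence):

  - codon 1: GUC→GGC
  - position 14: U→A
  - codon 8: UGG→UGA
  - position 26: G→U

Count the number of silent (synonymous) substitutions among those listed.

Codon 1: GUC (Val) → GGC (Gly) — missense.
Codon 5: GUU (Val) → GAU (Asp) — missense.
Codon 8: UGG (Trp) → UGA (Stop) — nonsense.
Codon 9: AGG (Arg) → AUG (Met) — missense.
Synonymous: 0 of 4.

0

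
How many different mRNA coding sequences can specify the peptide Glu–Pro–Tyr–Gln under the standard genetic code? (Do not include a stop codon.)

Glu: 2 codons.
Pro: 4 codons.
Tyr: 2 codons.
Gln: 2 codons.
2 × 4 × 2 × 2 = 32.

32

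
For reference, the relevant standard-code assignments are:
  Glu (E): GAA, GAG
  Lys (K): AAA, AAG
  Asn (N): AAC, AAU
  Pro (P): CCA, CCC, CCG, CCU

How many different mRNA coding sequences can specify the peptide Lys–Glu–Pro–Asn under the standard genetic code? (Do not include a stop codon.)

32

Lys: 2 codons.
Glu: 2 codons.
Pro: 4 codons.
Asn: 2 codons.
2 × 2 × 4 × 2 = 32.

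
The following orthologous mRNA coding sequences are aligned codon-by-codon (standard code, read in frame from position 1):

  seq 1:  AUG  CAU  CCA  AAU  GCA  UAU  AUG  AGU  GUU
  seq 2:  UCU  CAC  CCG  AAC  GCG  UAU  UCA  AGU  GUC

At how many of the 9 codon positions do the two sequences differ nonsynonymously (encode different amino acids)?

Codon 1: AUG Met / UCU Ser — nonsynonymous.
Codon 2: CAU His / CAC His — synonymous.
Codon 3: CCA Pro / CCG Pro — synonymous.
Codon 4: AAU Asn / AAC Asn — synonymous.
Codon 5: GCA Ala / GCG Ala — synonymous.
Codon 6: UAU Tyr / UAU Tyr — identical.
Codon 7: AUG Met / UCA Ser — nonsynonymous.
Codon 8: AGU Ser / AGU Ser — identical.
Codon 9: GUU Val / GUC Val — synonymous.
Nonsynonymous differences: 2.

2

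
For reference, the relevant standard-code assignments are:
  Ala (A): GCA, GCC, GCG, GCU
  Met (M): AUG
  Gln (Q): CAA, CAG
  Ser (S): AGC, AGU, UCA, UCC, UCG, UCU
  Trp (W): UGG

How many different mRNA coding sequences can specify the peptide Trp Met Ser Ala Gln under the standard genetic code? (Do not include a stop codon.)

48

Trp: 1 codon.
Met: 1 codon.
Ser: 6 codons.
Ala: 4 codons.
Gln: 2 codons.
1 × 1 × 6 × 4 × 2 = 48.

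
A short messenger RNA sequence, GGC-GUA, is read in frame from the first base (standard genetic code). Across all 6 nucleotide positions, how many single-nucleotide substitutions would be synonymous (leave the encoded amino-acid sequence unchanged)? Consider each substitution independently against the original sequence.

Codon 1 (GGC, Gly): 3 synonymous substitutions.
Codon 2 (GUA, Val): 3 synonymous substitutions.
Total: 3 + 3 = 6.

6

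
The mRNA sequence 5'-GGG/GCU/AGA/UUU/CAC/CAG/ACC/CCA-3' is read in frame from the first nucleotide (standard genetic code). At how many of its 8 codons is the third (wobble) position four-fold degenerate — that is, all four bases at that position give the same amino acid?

4

Codon 1 GGG (Gly): third position 4-fold.
Codon 2 GCU (Ala): third position 4-fold.
Codon 3 AGA (Arg): third position 2-fold.
Codon 4 UUU (Phe): third position 2-fold.
Codon 5 CAC (His): third position 2-fold.
Codon 6 CAG (Gln): third position 2-fold.
Codon 7 ACC (Thr): third position 4-fold.
Codon 8 CCA (Pro): third position 4-fold.
Four-fold degenerate third positions: 4.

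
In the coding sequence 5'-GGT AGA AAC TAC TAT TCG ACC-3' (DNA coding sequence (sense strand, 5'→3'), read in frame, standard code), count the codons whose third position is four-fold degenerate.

Codon 1 GGT (Gly): third position 4-fold.
Codon 2 AGA (Arg): third position 2-fold.
Codon 3 AAC (Asn): third position 2-fold.
Codon 4 TAC (Tyr): third position 2-fold.
Codon 5 TAT (Tyr): third position 2-fold.
Codon 6 TCG (Ser): third position 4-fold.
Codon 7 ACC (Thr): third position 4-fold.
Four-fold degenerate third positions: 3.

3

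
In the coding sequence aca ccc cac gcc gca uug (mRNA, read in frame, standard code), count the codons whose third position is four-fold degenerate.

4

Codon 1 ACA (Thr): third position 4-fold.
Codon 2 CCC (Pro): third position 4-fold.
Codon 3 CAC (His): third position 2-fold.
Codon 4 GCC (Ala): third position 4-fold.
Codon 5 GCA (Ala): third position 4-fold.
Codon 6 UUG (Leu): third position 2-fold.
Four-fold degenerate third positions: 4.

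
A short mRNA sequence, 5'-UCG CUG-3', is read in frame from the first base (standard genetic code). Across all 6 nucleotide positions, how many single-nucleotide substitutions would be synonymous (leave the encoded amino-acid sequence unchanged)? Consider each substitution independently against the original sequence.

Codon 1 (UCG, Ser): 3 synonymous substitutions.
Codon 2 (CUG, Leu): 4 synonymous substitutions.
Total: 3 + 4 = 7.

7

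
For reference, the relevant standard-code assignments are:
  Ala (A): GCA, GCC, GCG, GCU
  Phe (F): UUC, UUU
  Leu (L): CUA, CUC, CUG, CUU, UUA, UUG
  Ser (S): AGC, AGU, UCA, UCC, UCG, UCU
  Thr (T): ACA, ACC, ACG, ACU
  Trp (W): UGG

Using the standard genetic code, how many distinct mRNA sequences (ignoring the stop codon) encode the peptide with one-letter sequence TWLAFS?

1152

Thr: 4 codons.
Trp: 1 codon.
Leu: 6 codons.
Ala: 4 codons.
Phe: 2 codons.
Ser: 6 codons.
4 × 1 × 6 × 4 × 2 × 6 = 1152.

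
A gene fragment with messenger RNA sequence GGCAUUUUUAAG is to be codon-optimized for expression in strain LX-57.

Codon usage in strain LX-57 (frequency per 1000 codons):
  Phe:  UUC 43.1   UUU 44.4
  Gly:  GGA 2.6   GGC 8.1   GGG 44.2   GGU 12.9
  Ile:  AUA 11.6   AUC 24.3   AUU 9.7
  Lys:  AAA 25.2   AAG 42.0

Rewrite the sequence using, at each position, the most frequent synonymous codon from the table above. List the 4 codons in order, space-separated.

GGG AUC UUU AAG

Codon 1 (Gly): best is GGG at 44.2.
Codon 2 (Ile): best is AUC at 24.3.
Codon 3 (Phe): best is UUU at 44.4.
Codon 4 (Lys): best is AAG at 42.0.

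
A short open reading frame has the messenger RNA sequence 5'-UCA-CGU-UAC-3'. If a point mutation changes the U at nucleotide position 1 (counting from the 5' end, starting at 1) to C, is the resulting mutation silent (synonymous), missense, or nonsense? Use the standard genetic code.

Position 1 falls in codon 1: UCA → Ser.
After the substitution the codon is CCA → Pro.
Ser ≠ Pro, so this is a missense mutation.

missense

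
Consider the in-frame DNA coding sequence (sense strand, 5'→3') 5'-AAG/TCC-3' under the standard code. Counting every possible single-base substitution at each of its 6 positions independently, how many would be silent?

Codon 1 (AAG, Lys): 1 synonymous substitution.
Codon 2 (TCC, Ser): 3 synonymous substitutions.
Total: 1 + 3 = 4.

4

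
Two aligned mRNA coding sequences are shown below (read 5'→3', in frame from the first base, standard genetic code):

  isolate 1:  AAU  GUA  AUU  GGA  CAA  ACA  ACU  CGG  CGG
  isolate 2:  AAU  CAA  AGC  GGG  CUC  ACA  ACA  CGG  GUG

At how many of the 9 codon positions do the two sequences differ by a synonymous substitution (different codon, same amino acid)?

2

Codon 1: AAU Asn / AAU Asn — identical.
Codon 2: GUA Val / CAA Gln — nonsynonymous.
Codon 3: AUU Ile / AGC Ser — nonsynonymous.
Codon 4: GGA Gly / GGG Gly — synonymous.
Codon 5: CAA Gln / CUC Leu — nonsynonymous.
Codon 6: ACA Thr / ACA Thr — identical.
Codon 7: ACU Thr / ACA Thr — synonymous.
Codon 8: CGG Arg / CGG Arg — identical.
Codon 9: CGG Arg / GUG Val — nonsynonymous.
Synonymous differences: 2.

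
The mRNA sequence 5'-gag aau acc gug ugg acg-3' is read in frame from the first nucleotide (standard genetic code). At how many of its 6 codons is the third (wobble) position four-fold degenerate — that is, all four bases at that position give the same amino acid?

Codon 1 GAG (Glu): third position 2-fold.
Codon 2 AAU (Asn): third position 2-fold.
Codon 3 ACC (Thr): third position 4-fold.
Codon 4 GUG (Val): third position 4-fold.
Codon 5 UGG (Trp): third position 1-fold.
Codon 6 ACG (Thr): third position 4-fold.
Four-fold degenerate third positions: 3.

3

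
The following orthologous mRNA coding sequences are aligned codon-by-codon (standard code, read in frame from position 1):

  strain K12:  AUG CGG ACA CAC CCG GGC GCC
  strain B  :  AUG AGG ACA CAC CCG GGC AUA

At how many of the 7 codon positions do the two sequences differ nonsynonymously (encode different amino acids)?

1

Codon 1: AUG Met / AUG Met — identical.
Codon 2: CGG Arg / AGG Arg — synonymous.
Codon 3: ACA Thr / ACA Thr — identical.
Codon 4: CAC His / CAC His — identical.
Codon 5: CCG Pro / CCG Pro — identical.
Codon 6: GGC Gly / GGC Gly — identical.
Codon 7: GCC Ala / AUA Ile — nonsynonymous.
Nonsynonymous differences: 1.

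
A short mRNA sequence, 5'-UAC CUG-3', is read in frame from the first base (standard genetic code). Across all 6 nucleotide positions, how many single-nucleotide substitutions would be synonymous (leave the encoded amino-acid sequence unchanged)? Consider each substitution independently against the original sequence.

Codon 1 (UAC, Tyr): 1 synonymous substitution.
Codon 2 (CUG, Leu): 4 synonymous substitutions.
Total: 1 + 4 = 5.

5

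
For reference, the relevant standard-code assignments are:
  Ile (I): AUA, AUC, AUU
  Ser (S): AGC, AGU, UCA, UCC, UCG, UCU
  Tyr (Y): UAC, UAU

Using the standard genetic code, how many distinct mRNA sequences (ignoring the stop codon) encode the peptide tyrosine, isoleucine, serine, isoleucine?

Tyr: 2 codons.
Ile: 3 codons.
Ser: 6 codons.
Ile: 3 codons.
2 × 3 × 6 × 3 = 108.

108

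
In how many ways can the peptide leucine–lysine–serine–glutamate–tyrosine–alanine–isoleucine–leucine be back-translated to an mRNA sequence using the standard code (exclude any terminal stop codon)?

20736

Leu: 6 codons.
Lys: 2 codons.
Ser: 6 codons.
Glu: 2 codons.
Tyr: 2 codons.
Ala: 4 codons.
Ile: 3 codons.
Leu: 6 codons.
6 × 2 × 6 × 2 × 2 × 4 × 3 × 6 = 20736.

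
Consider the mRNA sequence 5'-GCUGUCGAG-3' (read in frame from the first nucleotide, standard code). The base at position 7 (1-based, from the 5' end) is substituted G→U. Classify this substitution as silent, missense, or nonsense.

Position 7 falls in codon 3: GAG → Glu.
After the substitution the codon is UAG → Stop.
The new codon is a stop codon, so this is a nonsense mutation.

nonsense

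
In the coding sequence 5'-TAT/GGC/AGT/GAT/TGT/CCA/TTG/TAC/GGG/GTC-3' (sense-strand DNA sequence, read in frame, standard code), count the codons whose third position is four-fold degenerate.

4

Codon 1 TAT (Tyr): third position 2-fold.
Codon 2 GGC (Gly): third position 4-fold.
Codon 3 AGT (Ser): third position 2-fold.
Codon 4 GAT (Asp): third position 2-fold.
Codon 5 TGT (Cys): third position 2-fold.
Codon 6 CCA (Pro): third position 4-fold.
Codon 7 TTG (Leu): third position 2-fold.
Codon 8 TAC (Tyr): third position 2-fold.
Codon 9 GGG (Gly): third position 4-fold.
Codon 10 GTC (Val): third position 4-fold.
Four-fold degenerate third positions: 4.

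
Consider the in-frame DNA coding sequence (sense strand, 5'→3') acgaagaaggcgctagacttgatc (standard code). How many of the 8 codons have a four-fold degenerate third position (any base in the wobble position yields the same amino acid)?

Codon 1 ACG (Thr): third position 4-fold.
Codon 2 AAG (Lys): third position 2-fold.
Codon 3 AAG (Lys): third position 2-fold.
Codon 4 GCG (Ala): third position 4-fold.
Codon 5 CTA (Leu): third position 4-fold.
Codon 6 GAC (Asp): third position 2-fold.
Codon 7 TTG (Leu): third position 2-fold.
Codon 8 ATC (Ile): third position 3-fold.
Four-fold degenerate third positions: 3.

3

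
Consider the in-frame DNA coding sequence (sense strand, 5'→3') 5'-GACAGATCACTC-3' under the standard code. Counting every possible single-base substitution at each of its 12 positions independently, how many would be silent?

9

Codon 1 (GAC, Asp): 1 synonymous substitution.
Codon 2 (AGA, Arg): 2 synonymous substitutions.
Codon 3 (TCA, Ser): 3 synonymous substitutions.
Codon 4 (CTC, Leu): 3 synonymous substitutions.
Total: 1 + 2 + 3 + 3 = 9.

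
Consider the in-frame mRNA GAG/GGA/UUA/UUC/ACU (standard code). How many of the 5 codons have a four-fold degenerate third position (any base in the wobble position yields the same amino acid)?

Codon 1 GAG (Glu): third position 2-fold.
Codon 2 GGA (Gly): third position 4-fold.
Codon 3 UUA (Leu): third position 2-fold.
Codon 4 UUC (Phe): third position 2-fold.
Codon 5 ACU (Thr): third position 4-fold.
Four-fold degenerate third positions: 2.

2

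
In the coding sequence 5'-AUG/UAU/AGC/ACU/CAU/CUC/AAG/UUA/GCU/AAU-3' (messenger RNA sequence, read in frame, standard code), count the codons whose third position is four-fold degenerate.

Codon 1 AUG (Met): third position 1-fold.
Codon 2 UAU (Tyr): third position 2-fold.
Codon 3 AGC (Ser): third position 2-fold.
Codon 4 ACU (Thr): third position 4-fold.
Codon 5 CAU (His): third position 2-fold.
Codon 6 CUC (Leu): third position 4-fold.
Codon 7 AAG (Lys): third position 2-fold.
Codon 8 UUA (Leu): third position 2-fold.
Codon 9 GCU (Ala): third position 4-fold.
Codon 10 AAU (Asn): third position 2-fold.
Four-fold degenerate third positions: 3.

3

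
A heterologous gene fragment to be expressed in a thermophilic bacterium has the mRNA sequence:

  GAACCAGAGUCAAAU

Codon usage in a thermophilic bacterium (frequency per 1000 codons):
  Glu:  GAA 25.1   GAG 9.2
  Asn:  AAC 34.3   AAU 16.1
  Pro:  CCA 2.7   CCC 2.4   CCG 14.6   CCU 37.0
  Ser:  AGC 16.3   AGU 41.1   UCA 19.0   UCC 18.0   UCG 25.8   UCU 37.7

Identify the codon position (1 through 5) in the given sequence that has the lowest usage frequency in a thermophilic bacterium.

Codon 1 GAA (Glu): 25.1 per 1000.
Codon 2 CCA (Pro): 2.7 per 1000.
Codon 3 GAG (Glu): 9.2 per 1000.
Codon 4 UCA (Ser): 19.0 per 1000.
Codon 5 AAU (Asn): 16.1 per 1000.
Lowest frequency is 2.7 at codon 2.

2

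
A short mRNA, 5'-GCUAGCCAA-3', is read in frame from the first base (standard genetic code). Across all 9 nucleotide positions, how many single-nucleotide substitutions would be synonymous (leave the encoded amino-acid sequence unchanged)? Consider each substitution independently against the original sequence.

5

Codon 1 (GCU, Ala): 3 synonymous substitutions.
Codon 2 (AGC, Ser): 1 synonymous substitution.
Codon 3 (CAA, Gln): 1 synonymous substitution.
Total: 3 + 1 + 1 = 5.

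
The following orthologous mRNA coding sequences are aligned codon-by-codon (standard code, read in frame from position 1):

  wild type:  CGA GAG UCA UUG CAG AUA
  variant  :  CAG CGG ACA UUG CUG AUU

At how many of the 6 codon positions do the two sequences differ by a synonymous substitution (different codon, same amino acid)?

Codon 1: CGA Arg / CAG Gln — nonsynonymous.
Codon 2: GAG Glu / CGG Arg — nonsynonymous.
Codon 3: UCA Ser / ACA Thr — nonsynonymous.
Codon 4: UUG Leu / UUG Leu — identical.
Codon 5: CAG Gln / CUG Leu — nonsynonymous.
Codon 6: AUA Ile / AUU Ile — synonymous.
Synonymous differences: 1.

1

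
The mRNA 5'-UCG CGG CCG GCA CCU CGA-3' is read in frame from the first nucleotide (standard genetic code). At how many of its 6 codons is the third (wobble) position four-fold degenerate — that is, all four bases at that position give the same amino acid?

Codon 1 UCG (Ser): third position 4-fold.
Codon 2 CGG (Arg): third position 4-fold.
Codon 3 CCG (Pro): third position 4-fold.
Codon 4 GCA (Ala): third position 4-fold.
Codon 5 CCU (Pro): third position 4-fold.
Codon 6 CGA (Arg): third position 4-fold.
Four-fold degenerate third positions: 6.

6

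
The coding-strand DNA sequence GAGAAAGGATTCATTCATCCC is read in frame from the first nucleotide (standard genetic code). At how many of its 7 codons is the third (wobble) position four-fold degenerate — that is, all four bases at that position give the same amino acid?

Codon 1 GAG (Glu): third position 2-fold.
Codon 2 AAA (Lys): third position 2-fold.
Codon 3 GGA (Gly): third position 4-fold.
Codon 4 TTC (Phe): third position 2-fold.
Codon 5 ATT (Ile): third position 3-fold.
Codon 6 CAT (His): third position 2-fold.
Codon 7 CCC (Pro): third position 4-fold.
Four-fold degenerate third positions: 2.

2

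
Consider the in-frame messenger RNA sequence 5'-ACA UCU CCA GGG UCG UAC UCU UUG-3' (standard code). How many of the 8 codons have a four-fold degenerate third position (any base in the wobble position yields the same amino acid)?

Codon 1 ACA (Thr): third position 4-fold.
Codon 2 UCU (Ser): third position 4-fold.
Codon 3 CCA (Pro): third position 4-fold.
Codon 4 GGG (Gly): third position 4-fold.
Codon 5 UCG (Ser): third position 4-fold.
Codon 6 UAC (Tyr): third position 2-fold.
Codon 7 UCU (Ser): third position 4-fold.
Codon 8 UUG (Leu): third position 2-fold.
Four-fold degenerate third positions: 6.

6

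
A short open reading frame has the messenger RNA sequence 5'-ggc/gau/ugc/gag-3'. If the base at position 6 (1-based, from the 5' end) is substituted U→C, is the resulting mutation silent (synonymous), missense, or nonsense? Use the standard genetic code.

silent

Position 6 falls in codon 2: GAU → Asp.
After the substitution the codon is GAC → Asp.
Both encode Asp, so the change is synonymous.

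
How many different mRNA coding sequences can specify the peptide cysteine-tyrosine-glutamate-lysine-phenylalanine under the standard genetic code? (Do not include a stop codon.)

32

Cys: 2 codons.
Tyr: 2 codons.
Glu: 2 codons.
Lys: 2 codons.
Phe: 2 codons.
2 × 2 × 2 × 2 × 2 = 32.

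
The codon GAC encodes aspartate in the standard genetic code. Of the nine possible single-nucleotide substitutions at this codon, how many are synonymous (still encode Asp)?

Position 1: none → 0 synonymous.
Position 2: none → 0 synonymous.
Position 3: GAU → 1 synonymous.
Total: 0 + 0 + 1 = 1.

1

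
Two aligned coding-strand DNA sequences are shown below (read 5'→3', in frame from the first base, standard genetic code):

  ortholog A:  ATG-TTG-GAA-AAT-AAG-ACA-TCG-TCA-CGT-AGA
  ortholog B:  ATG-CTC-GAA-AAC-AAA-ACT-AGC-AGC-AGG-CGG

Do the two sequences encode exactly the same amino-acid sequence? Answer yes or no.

Codon 1: ATG Met / ATG Met — identical.
Codon 2: TTG Leu / CTC Leu — synonymous.
Codon 3: GAA Glu / GAA Glu — identical.
Codon 4: AAT Asn / AAC Asn — synonymous.
Codon 5: AAG Lys / AAA Lys — synonymous.
Codon 6: ACA Thr / ACT Thr — synonymous.
Codon 7: TCG Ser / AGC Ser — synonymous.
Codon 8: TCA Ser / AGC Ser — synonymous.
Codon 9: CGT Arg / AGG Arg — synonymous.
Codon 10: AGA Arg / CGG Arg — synonymous.
Nonsynonymous differences: 0 → same protein.

yes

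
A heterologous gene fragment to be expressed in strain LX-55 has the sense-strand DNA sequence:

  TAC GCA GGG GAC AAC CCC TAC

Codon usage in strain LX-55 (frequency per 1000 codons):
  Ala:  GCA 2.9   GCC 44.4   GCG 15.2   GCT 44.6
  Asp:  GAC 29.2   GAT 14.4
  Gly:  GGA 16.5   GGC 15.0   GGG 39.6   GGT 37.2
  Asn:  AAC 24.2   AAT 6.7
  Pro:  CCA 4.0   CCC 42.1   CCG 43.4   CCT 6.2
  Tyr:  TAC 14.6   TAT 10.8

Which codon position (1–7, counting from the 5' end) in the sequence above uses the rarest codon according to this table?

2

Codon 1 TAC (Tyr): 14.6 per 1000.
Codon 2 GCA (Ala): 2.9 per 1000.
Codon 3 GGG (Gly): 39.6 per 1000.
Codon 4 GAC (Asp): 29.2 per 1000.
Codon 5 AAC (Asn): 24.2 per 1000.
Codon 6 CCC (Pro): 42.1 per 1000.
Codon 7 TAC (Tyr): 14.6 per 1000.
Lowest frequency is 2.9 at codon 2.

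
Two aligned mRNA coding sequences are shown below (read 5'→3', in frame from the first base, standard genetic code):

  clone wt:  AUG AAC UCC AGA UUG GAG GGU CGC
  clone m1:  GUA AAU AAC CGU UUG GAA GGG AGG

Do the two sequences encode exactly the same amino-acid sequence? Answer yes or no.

Codon 1: AUG Met / GUA Val — nonsynonymous.
Codon 2: AAC Asn / AAU Asn — synonymous.
Codon 3: UCC Ser / AAC Asn — nonsynonymous.
Codon 4: AGA Arg / CGU Arg — synonymous.
Codon 5: UUG Leu / UUG Leu — identical.
Codon 6: GAG Glu / GAA Glu — synonymous.
Codon 7: GGU Gly / GGG Gly — synonymous.
Codon 8: CGC Arg / AGG Arg — synonymous.
Nonsynonymous differences: 2 → different protein.

no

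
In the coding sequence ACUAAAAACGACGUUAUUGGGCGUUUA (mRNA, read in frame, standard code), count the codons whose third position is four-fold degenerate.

Codon 1 ACU (Thr): third position 4-fold.
Codon 2 AAA (Lys): third position 2-fold.
Codon 3 AAC (Asn): third position 2-fold.
Codon 4 GAC (Asp): third position 2-fold.
Codon 5 GUU (Val): third position 4-fold.
Codon 6 AUU (Ile): third position 3-fold.
Codon 7 GGG (Gly): third position 4-fold.
Codon 8 CGU (Arg): third position 4-fold.
Codon 9 UUA (Leu): third position 2-fold.
Four-fold degenerate third positions: 4.

4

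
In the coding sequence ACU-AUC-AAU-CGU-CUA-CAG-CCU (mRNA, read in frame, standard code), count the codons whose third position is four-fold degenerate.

Codon 1 ACU (Thr): third position 4-fold.
Codon 2 AUC (Ile): third position 3-fold.
Codon 3 AAU (Asn): third position 2-fold.
Codon 4 CGU (Arg): third position 4-fold.
Codon 5 CUA (Leu): third position 4-fold.
Codon 6 CAG (Gln): third position 2-fold.
Codon 7 CCU (Pro): third position 4-fold.
Four-fold degenerate third positions: 4.

4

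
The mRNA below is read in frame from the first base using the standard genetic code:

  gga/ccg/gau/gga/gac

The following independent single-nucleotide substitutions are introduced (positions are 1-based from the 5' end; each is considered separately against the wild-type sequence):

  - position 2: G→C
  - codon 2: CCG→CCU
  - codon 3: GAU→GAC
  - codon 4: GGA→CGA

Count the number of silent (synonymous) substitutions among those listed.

Codon 1: GGA (Gly) → GCA (Ala) — missense.
Codon 2: CCG (Pro) → CCU (Pro) — synonymous.
Codon 3: GAU (Asp) → GAC (Asp) — synonymous.
Codon 4: GGA (Gly) → CGA (Arg) — missense.
Synonymous: 2 of 4.

2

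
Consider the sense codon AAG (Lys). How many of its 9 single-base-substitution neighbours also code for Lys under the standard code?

Position 1: none → 0 synonymous.
Position 2: none → 0 synonymous.
Position 3: AAA → 1 synonymous.
Total: 0 + 0 + 1 = 1.

1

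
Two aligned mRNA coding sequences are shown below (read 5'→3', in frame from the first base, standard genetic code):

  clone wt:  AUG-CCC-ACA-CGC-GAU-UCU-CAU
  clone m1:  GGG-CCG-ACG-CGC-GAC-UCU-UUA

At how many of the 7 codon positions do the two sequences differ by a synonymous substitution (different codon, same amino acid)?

3

Codon 1: AUG Met / GGG Gly — nonsynonymous.
Codon 2: CCC Pro / CCG Pro — synonymous.
Codon 3: ACA Thr / ACG Thr — synonymous.
Codon 4: CGC Arg / CGC Arg — identical.
Codon 5: GAU Asp / GAC Asp — synonymous.
Codon 6: UCU Ser / UCU Ser — identical.
Codon 7: CAU His / UUA Leu — nonsynonymous.
Synonymous differences: 3.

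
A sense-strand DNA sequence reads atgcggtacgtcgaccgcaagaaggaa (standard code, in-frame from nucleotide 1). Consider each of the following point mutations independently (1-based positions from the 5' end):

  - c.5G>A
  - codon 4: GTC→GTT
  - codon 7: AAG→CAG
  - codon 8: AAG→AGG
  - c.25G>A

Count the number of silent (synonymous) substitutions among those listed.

1

Codon 2: CGG (Arg) → CAG (Gln) — missense.
Codon 4: GTC (Val) → GTT (Val) — synonymous.
Codon 7: AAG (Lys) → CAG (Gln) — missense.
Codon 8: AAG (Lys) → AGG (Arg) — missense.
Codon 9: GAA (Glu) → AAA (Lys) — missense.
Synonymous: 1 of 5.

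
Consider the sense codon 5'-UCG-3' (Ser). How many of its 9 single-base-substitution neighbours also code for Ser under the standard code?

Position 1: none → 0 synonymous.
Position 2: none → 0 synonymous.
Position 3: UCU, UCC, UCA → 3 synonymous.
Total: 0 + 0 + 3 = 3.

3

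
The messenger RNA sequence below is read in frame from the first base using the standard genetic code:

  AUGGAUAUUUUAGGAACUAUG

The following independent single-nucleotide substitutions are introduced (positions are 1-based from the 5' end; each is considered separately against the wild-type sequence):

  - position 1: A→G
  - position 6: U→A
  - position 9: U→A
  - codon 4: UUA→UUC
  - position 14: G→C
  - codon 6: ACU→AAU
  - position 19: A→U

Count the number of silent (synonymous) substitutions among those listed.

Codon 1: AUG (Met) → GUG (Val) — missense.
Codon 2: GAU (Asp) → GAA (Glu) — missense.
Codon 3: AUU (Ile) → AUA (Ile) — synonymous.
Codon 4: UUA (Leu) → UUC (Phe) — missense.
Codon 5: GGA (Gly) → GCA (Ala) — missense.
Codon 6: ACU (Thr) → AAU (Asn) — missense.
Codon 7: AUG (Met) → UUG (Leu) — missense.
Synonymous: 1 of 7.

1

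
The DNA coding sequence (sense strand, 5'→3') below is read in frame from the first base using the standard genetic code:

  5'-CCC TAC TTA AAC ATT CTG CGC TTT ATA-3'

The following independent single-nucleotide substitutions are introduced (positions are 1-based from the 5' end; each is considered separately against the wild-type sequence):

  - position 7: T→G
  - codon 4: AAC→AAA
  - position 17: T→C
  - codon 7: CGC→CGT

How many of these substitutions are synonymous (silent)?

Codon 3: TTA (Leu) → GTA (Val) — missense.
Codon 4: AAC (Asn) → AAA (Lys) — missense.
Codon 6: CTG (Leu) → CCG (Pro) — missense.
Codon 7: CGC (Arg) → CGT (Arg) — synonymous.
Synonymous: 1 of 4.

1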